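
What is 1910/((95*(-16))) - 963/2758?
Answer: -336577/209608 ≈ -1.6057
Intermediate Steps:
1910/((95*(-16))) - 963/2758 = 1910/(-1520) - 963*1/2758 = 1910*(-1/1520) - 963/2758 = -191/152 - 963/2758 = -336577/209608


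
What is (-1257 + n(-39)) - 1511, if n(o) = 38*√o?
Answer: -2768 + 38*I*√39 ≈ -2768.0 + 237.31*I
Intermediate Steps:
(-1257 + n(-39)) - 1511 = (-1257 + 38*√(-39)) - 1511 = (-1257 + 38*(I*√39)) - 1511 = (-1257 + 38*I*√39) - 1511 = -2768 + 38*I*√39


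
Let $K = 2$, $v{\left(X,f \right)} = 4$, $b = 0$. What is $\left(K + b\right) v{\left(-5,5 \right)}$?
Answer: $8$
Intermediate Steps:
$\left(K + b\right) v{\left(-5,5 \right)} = \left(2 + 0\right) 4 = 2 \cdot 4 = 8$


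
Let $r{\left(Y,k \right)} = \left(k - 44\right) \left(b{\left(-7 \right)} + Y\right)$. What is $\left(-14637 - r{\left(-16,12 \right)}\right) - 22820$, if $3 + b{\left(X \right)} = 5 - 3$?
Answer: $-38001$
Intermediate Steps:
$b{\left(X \right)} = -1$ ($b{\left(X \right)} = -3 + \left(5 - 3\right) = -3 + 2 = -1$)
$r{\left(Y,k \right)} = \left(-1 + Y\right) \left(-44 + k\right)$ ($r{\left(Y,k \right)} = \left(k - 44\right) \left(-1 + Y\right) = \left(-44 + k\right) \left(-1 + Y\right) = \left(-1 + Y\right) \left(-44 + k\right)$)
$\left(-14637 - r{\left(-16,12 \right)}\right) - 22820 = \left(-14637 - \left(44 - 12 - -704 - 192\right)\right) - 22820 = \left(-14637 - \left(44 - 12 + 704 - 192\right)\right) - 22820 = \left(-14637 - 544\right) - 22820 = -15181 - 22820 = -38001$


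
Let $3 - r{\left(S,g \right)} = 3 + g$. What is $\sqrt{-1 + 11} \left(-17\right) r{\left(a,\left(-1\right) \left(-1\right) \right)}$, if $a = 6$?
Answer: $17 \sqrt{10} \approx 53.759$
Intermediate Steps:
$r{\left(S,g \right)} = - g$ ($r{\left(S,g \right)} = 3 - \left(3 + g\right) = - g$)
$\sqrt{-1 + 11} \left(-17\right) r{\left(a,\left(-1\right) \left(-1\right) \right)} = \sqrt{-1 + 11} \left(-17\right) \left(- \left(-1\right) \left(-1\right)\right) = \sqrt{10} \left(-17\right) \left(\left(-1\right) 1\right) = - 17 \sqrt{10} \left(-1\right) = 17 \sqrt{10}$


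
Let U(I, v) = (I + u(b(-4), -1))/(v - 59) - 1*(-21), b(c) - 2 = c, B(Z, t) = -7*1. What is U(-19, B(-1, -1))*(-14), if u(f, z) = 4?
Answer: -3269/11 ≈ -297.18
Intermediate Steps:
B(Z, t) = -7
b(c) = 2 + c
U(I, v) = 21 + (4 + I)/(-59 + v) (U(I, v) = (I + 4)/(v - 59) - 1*(-21) = (4 + I)/(-59 + v) + 21 = 21 + (4 + I)/(-59 + v))
U(-19, B(-1, -1))*(-14) = ((-1235 - 19 + 21*(-7))/(-59 - 7))*(-14) = ((-1235 - 19 - 147)/(-66))*(-14) = -1/66*(-1401)*(-14) = (467/22)*(-14) = -3269/11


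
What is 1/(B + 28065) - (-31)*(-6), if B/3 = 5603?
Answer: -8346563/44874 ≈ -186.00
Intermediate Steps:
B = 16809 (B = 3*5603 = 16809)
1/(B + 28065) - (-31)*(-6) = 1/(16809 + 28065) - (-31)*(-6) = 1/44874 - 1*186 = 1/44874 - 186 = -8346563/44874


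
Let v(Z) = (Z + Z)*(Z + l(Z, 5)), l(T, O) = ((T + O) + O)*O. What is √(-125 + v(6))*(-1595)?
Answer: -1595*√907 ≈ -48036.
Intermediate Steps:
l(T, O) = O*(T + 2*O) (l(T, O) = ((O + T) + O)*O = (T + 2*O)*O = O*(T + 2*O))
v(Z) = 2*Z*(50 + 6*Z) (v(Z) = (Z + Z)*(Z + 5*(Z + 2*5)) = (2*Z)*(Z + 5*(Z + 10)) = (2*Z)*(Z + 5*(10 + Z)) = (2*Z)*(Z + (50 + 5*Z)) = (2*Z)*(50 + 6*Z) = 2*Z*(50 + 6*Z))
√(-125 + v(6))*(-1595) = √(-125 + 4*6*(25 + 3*6))*(-1595) = √(-125 + 4*6*(25 + 18))*(-1595) = √(-125 + 4*6*43)*(-1595) = √(-125 + 1032)*(-1595) = √907*(-1595) = -1595*√907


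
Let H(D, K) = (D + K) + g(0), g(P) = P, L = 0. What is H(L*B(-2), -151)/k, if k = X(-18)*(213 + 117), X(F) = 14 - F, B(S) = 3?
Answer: -151/10560 ≈ -0.014299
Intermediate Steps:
H(D, K) = D + K (H(D, K) = (D + K) + 0 = D + K)
k = 10560 (k = (14 - 1*(-18))*(213 + 117) = (14 + 18)*330 = 32*330 = 10560)
H(L*B(-2), -151)/k = (0*3 - 151)/10560 = (0 - 151)*(1/10560) = -151*1/10560 = -151/10560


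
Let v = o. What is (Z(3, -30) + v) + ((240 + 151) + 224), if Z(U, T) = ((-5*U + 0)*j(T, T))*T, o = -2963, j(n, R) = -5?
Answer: -4598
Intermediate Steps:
v = -2963
Z(U, T) = 25*T*U (Z(U, T) = ((-5*U + 0)*(-5))*T = (-5*U*(-5))*T = (25*U)*T = 25*T*U)
(Z(3, -30) + v) + ((240 + 151) + 224) = (25*(-30)*3 - 2963) + ((240 + 151) + 224) = (-2250 - 2963) + (391 + 224) = -5213 + 615 = -4598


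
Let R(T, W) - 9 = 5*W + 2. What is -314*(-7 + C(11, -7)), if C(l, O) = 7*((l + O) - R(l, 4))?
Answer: 61544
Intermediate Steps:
R(T, W) = 11 + 5*W (R(T, W) = 9 + (5*W + 2) = 9 + (2 + 5*W) = 11 + 5*W)
C(l, O) = -217 + 7*O + 7*l (C(l, O) = 7*((l + O) - (11 + 5*4)) = 7*((O + l) - (11 + 20)) = 7*((O + l) - 1*31) = 7*((O + l) - 31) = 7*(-31 + O + l) = -217 + 7*O + 7*l)
-314*(-7 + C(11, -7)) = -314*(-7 + (-217 + 7*(-7) + 7*11)) = -314*(-7 + (-217 - 49 + 77)) = -314*(-7 - 189) = -314*(-196) = 61544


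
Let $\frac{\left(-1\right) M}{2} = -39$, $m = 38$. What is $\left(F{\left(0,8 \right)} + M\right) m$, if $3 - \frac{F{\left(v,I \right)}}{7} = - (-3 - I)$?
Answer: $836$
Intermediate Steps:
$M = 78$ ($M = \left(-2\right) \left(-39\right) = 78$)
$F{\left(v,I \right)} = - 7 I$ ($F{\left(v,I \right)} = 21 - 7 \left(- (-3 - I)\right) = 21 - 7 \left(3 + I\right) = 21 - \left(21 + 7 I\right) = - 7 I$)
$\left(F{\left(0,8 \right)} + M\right) m = \left(\left(-7\right) 8 + 78\right) 38 = \left(-56 + 78\right) 38 = 22 \cdot 38 = 836$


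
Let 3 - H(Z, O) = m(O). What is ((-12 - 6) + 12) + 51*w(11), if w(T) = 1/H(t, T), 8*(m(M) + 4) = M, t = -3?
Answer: 46/15 ≈ 3.0667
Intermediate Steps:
m(M) = -4 + M/8
H(Z, O) = 7 - O/8 (H(Z, O) = 3 - (-4 + O/8) = 3 + (4 - O/8) = 7 - O/8)
w(T) = 1/(7 - T/8)
((-12 - 6) + 12) + 51*w(11) = ((-12 - 6) + 12) + 51*(-8/(-56 + 11)) = (-18 + 12) + 51*(-8/(-45)) = -6 + 51*(-8*(-1/45)) = -6 + 51*(8/45) = -6 + 136/15 = 46/15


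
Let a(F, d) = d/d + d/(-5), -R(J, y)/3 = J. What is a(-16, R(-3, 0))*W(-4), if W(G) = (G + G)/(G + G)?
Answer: -4/5 ≈ -0.80000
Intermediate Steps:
W(G) = 1 (W(G) = (2*G)/((2*G)) = (2*G)*(1/(2*G)) = 1)
R(J, y) = -3*J
a(F, d) = 1 - d/5 (a(F, d) = 1 + d*(-1/5) = 1 - d/5)
a(-16, R(-3, 0))*W(-4) = (1 - (-3)*(-3)/5)*1 = (1 - 1/5*9)*1 = (1 - 9/5)*1 = -4/5*1 = -4/5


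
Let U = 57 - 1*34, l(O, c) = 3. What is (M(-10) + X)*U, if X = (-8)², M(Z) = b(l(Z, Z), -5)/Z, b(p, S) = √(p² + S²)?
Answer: 1472 - 23*√34/10 ≈ 1458.6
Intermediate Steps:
b(p, S) = √(S² + p²)
M(Z) = √34/Z (M(Z) = √((-5)² + 3²)/Z = √(25 + 9)/Z = √34/Z)
X = 64
U = 23 (U = 57 - 34 = 23)
(M(-10) + X)*U = (√34/(-10) + 64)*23 = (√34*(-⅒) + 64)*23 = (-√34/10 + 64)*23 = (64 - √34/10)*23 = 1472 - 23*√34/10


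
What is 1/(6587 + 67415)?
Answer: 1/74002 ≈ 1.3513e-5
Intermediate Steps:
1/(6587 + 67415) = 1/74002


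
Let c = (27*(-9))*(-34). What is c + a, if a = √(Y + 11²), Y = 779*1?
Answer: 8292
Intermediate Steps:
Y = 779
c = 8262 (c = -243*(-34) = 8262)
a = 30 (a = √(779 + 11²) = √(779 + 121) = √900 = 30)
c + a = 8262 + 30 = 8292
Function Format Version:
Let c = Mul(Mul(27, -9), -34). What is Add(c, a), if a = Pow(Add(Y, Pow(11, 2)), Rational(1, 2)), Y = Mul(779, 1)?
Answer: 8292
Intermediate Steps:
Y = 779
c = 8262 (c = Mul(-243, -34) = 8262)
a = 30 (a = Pow(Add(779, Pow(11, 2)), Rational(1, 2)) = Pow(Add(779, 121), Rational(1, 2)) = Pow(900, Rational(1, 2)) = 30)
Add(c, a) = Add(8262, 30) = 8292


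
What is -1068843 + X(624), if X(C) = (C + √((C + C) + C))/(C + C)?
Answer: -2137685/2 + √13/104 ≈ -1.0688e+6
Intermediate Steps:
X(C) = (C + √3*√C)/(2*C) (X(C) = (C + √(2*C + C))/((2*C)) = (C + √(3*C))*(1/(2*C)) = (C + √3*√C)*(1/(2*C)) = (C + √3*√C)/(2*C))
-1068843 + X(624) = -1068843 + (½ + √3/(2*√624)) = -1068843 + (½ + √3*(√39/156)/2) = -1068843 + (½ + √13/104) = -2137685/2 + √13/104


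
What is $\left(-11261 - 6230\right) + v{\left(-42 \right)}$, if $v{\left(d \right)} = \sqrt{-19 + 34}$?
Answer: $-17491 + \sqrt{15} \approx -17487.0$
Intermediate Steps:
$v{\left(d \right)} = \sqrt{15}$
$\left(-11261 - 6230\right) + v{\left(-42 \right)} = \left(-11261 - 6230\right) + \sqrt{15} = -17491 + \sqrt{15}$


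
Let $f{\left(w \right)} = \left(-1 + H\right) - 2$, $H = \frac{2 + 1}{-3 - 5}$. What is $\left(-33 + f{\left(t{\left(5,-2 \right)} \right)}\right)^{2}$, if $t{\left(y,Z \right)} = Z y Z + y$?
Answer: $\frac{84681}{64} \approx 1323.1$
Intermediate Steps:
$t{\left(y,Z \right)} = y + y Z^{2}$ ($t{\left(y,Z \right)} = y Z^{2} + y = y + y Z^{2}$)
$H = - \frac{3}{8}$ ($H = \frac{3}{-8} = 3 \left(- \frac{1}{8}\right) = - \frac{3}{8} \approx -0.375$)
$f{\left(w \right)} = - \frac{27}{8}$ ($f{\left(w \right)} = \left(-1 - \frac{3}{8}\right) - 2 = - \frac{11}{8} - 2 = - \frac{27}{8}$)
$\left(-33 + f{\left(t{\left(5,-2 \right)} \right)}\right)^{2} = \left(-33 - \frac{27}{8}\right)^{2} = \left(- \frac{291}{8}\right)^{2} = \frac{84681}{64}$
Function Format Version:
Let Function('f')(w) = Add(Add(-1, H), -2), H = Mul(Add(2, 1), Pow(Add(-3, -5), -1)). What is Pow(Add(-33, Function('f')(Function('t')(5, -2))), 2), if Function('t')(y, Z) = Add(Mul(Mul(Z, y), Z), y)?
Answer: Rational(84681, 64) ≈ 1323.1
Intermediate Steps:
Function('t')(y, Z) = Add(y, Mul(y, Pow(Z, 2))) (Function('t')(y, Z) = Add(Mul(y, Pow(Z, 2)), y) = Add(y, Mul(y, Pow(Z, 2))))
H = Rational(-3, 8) (H = Mul(3, Pow(-8, -1)) = Mul(3, Rational(-1, 8)) = Rational(-3, 8) ≈ -0.37500)
Function('f')(w) = Rational(-27, 8) (Function('f')(w) = Add(Add(-1, Rational(-3, 8)), -2) = Add(Rational(-11, 8), -2) = Rational(-27, 8))
Pow(Add(-33, Function('f')(Function('t')(5, -2))), 2) = Pow(Add(-33, Rational(-27, 8)), 2) = Pow(Rational(-291, 8), 2) = Rational(84681, 64)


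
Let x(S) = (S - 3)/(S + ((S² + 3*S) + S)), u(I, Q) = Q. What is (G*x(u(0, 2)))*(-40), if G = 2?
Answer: 40/7 ≈ 5.7143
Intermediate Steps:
x(S) = (-3 + S)/(S² + 5*S) (x(S) = (-3 + S)/(S + (S² + 4*S)) = (-3 + S)/(S² + 5*S))
(G*x(u(0, 2)))*(-40) = (2*((-3 + 2)/(2*(5 + 2))))*(-40) = (2*((½)*(-1)/7))*(-40) = (2*((½)*(⅐)*(-1)))*(-40) = (2*(-1/14))*(-40) = -⅐*(-40) = 40/7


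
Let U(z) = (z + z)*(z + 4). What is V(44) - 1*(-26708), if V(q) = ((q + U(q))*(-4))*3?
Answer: -24508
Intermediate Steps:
U(z) = 2*z*(4 + z) (U(z) = (2*z)*(4 + z) = 2*z*(4 + z))
V(q) = -12*q - 24*q*(4 + q) (V(q) = ((q + 2*q*(4 + q))*(-4))*3 = (-4*q - 8*q*(4 + q))*3 = -12*q - 24*q*(4 + q))
V(44) - 1*(-26708) = 12*44*(-9 - 2*44) - 1*(-26708) = 12*44*(-9 - 88) + 26708 = 12*44*(-97) + 26708 = -51216 + 26708 = -24508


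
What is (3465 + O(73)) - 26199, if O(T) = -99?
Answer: -22833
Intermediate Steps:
(3465 + O(73)) - 26199 = (3465 - 99) - 26199 = 3366 - 26199 = -22833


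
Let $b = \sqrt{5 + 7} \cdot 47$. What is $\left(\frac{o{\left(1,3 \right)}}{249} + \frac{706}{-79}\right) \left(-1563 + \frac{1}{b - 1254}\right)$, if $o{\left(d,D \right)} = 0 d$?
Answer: $\frac{142165558429}{10177886} + \frac{16591 \sqrt{3}}{30533658} \approx 13968.0$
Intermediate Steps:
$o{\left(d,D \right)} = 0$
$b = 94 \sqrt{3}$ ($b = \sqrt{12} \cdot 47 = 2 \sqrt{3} \cdot 47 = 94 \sqrt{3} \approx 162.81$)
$\left(\frac{o{\left(1,3 \right)}}{249} + \frac{706}{-79}\right) \left(-1563 + \frac{1}{b - 1254}\right) = \left(\frac{0}{249} + \frac{706}{-79}\right) \left(-1563 + \frac{1}{94 \sqrt{3} - 1254}\right) = \left(0 \cdot \frac{1}{249} + 706 \left(- \frac{1}{79}\right)\right) \left(-1563 + \frac{1}{-1254 + 94 \sqrt{3}}\right) = \left(0 - \frac{706}{79}\right) \left(-1563 + \frac{1}{-1254 + 94 \sqrt{3}}\right) = - \frac{706 \left(-1563 + \frac{1}{-1254 + 94 \sqrt{3}}\right)}{79} = \frac{1103478}{79} - \frac{706}{79 \left(-1254 + 94 \sqrt{3}\right)}$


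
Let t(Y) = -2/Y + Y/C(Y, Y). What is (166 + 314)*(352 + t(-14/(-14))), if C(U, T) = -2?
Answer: 167760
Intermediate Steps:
t(Y) = -2/Y - Y/2 (t(Y) = -2/Y + Y/(-2) = -2/Y + Y*(-1/2) = -2/Y - Y/2)
(166 + 314)*(352 + t(-14/(-14))) = (166 + 314)*(352 + (-2/((-14/(-14))) - (-7)/(-14))) = 480*(352 + (-2/((-14*(-1/14))) - (-7)*(-1)/14)) = 480*(352 + (-2/1 - 1/2*1)) = 480*(352 + (-2*1 - 1/2)) = 480*(352 + (-2 - 1/2)) = 480*(352 - 5/2) = 480*(699/2) = 167760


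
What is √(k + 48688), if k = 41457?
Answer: 11*√745 ≈ 300.24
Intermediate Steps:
√(k + 48688) = √(41457 + 48688) = √90145 = 11*√745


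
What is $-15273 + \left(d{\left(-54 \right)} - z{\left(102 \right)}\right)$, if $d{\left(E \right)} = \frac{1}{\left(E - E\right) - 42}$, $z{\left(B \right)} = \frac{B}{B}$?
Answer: $- \frac{641509}{42} \approx -15274.0$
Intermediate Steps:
$z{\left(B \right)} = 1$
$d{\left(E \right)} = - \frac{1}{42}$ ($d{\left(E \right)} = \frac{1}{0 - 42} = \frac{1}{-42} = - \frac{1}{42}$)
$-15273 + \left(d{\left(-54 \right)} - z{\left(102 \right)}\right) = -15273 - \frac{43}{42} = - \frac{641509}{42}$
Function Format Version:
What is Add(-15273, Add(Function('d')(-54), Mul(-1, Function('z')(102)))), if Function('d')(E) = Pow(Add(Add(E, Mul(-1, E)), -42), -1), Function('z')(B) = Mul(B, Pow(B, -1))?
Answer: Rational(-641509, 42) ≈ -15274.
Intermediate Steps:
Function('z')(B) = 1
Function('d')(E) = Rational(-1, 42) (Function('d')(E) = Pow(Add(0, -42), -1) = Pow(-42, -1) = Rational(-1, 42))
Add(-15273, Add(Function('d')(-54), Mul(-1, Function('z')(102)))) = Add(-15273, Add(Rational(-1, 42), Mul(-1, 1))) = Add(-15273, Add(Rational(-1, 42), -1)) = Add(-15273, Rational(-43, 42)) = Rational(-641509, 42)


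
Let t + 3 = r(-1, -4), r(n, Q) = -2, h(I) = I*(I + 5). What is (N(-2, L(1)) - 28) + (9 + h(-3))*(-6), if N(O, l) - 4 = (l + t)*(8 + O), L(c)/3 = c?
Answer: -54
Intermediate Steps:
L(c) = 3*c
h(I) = I*(5 + I)
t = -5 (t = -3 - 2 = -5)
N(O, l) = 4 + (-5 + l)*(8 + O) (N(O, l) = 4 + (l - 5)*(8 + O) = 4 + (-5 + l)*(8 + O))
(N(-2, L(1)) - 28) + (9 + h(-3))*(-6) = ((-36 - 5*(-2) + 8*(3*1) - 6) - 28) + (9 - 3*(5 - 3))*(-6) = ((-36 + 10 + 8*3 - 2*3) - 28) + (9 - 3*2)*(-6) = ((-36 + 10 + 24 - 6) - 28) + (9 - 6)*(-6) = (-8 - 28) + 3*(-6) = -36 - 18 = -54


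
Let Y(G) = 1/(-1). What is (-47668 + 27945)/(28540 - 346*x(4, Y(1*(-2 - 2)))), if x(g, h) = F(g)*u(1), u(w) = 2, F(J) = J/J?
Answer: -19723/27848 ≈ -0.70824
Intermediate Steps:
F(J) = 1
Y(G) = -1
x(g, h) = 2 (x(g, h) = 1*2 = 2)
(-47668 + 27945)/(28540 - 346*x(4, Y(1*(-2 - 2)))) = (-47668 + 27945)/(28540 - 346*2) = -19723/(28540 - 692) = -19723/27848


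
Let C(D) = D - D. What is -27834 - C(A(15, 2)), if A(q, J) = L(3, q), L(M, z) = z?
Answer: -27834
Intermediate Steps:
A(q, J) = q
C(D) = 0
-27834 - C(A(15, 2)) = -27834 - 1*0 = -27834 + 0 = -27834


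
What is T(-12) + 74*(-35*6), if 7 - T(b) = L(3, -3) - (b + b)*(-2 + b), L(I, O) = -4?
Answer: -15193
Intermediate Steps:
T(b) = 11 + 2*b*(-2 + b) (T(b) = 7 - (-4 - (b + b)*(-2 + b)) = 7 - (-4 - 2*b*(-2 + b)) = 7 + (4 + 2*b*(-2 + b)) = 11 + 2*b*(-2 + b))
T(-12) + 74*(-35*6) = (11 - 4*(-12) + 2*(-12)²) + 74*(-35*6) = (11 + 48 + 2*144) + 74*(-210) = (11 + 48 + 288) - 15540 = 347 - 15540 = -15193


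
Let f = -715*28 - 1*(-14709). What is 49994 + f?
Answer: 44683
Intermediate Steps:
f = -5311 (f = -20020 + 14709 = -5311)
49994 + f = 49994 - 5311 = 44683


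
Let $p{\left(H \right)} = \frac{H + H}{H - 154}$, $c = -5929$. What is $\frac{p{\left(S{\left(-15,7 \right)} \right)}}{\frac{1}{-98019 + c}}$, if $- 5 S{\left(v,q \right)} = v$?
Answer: $\frac{623688}{151} \approx 4130.4$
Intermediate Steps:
$S{\left(v,q \right)} = - \frac{v}{5}$
$p{\left(H \right)} = \frac{2 H}{-154 + H}$
$\frac{p{\left(S{\left(-15,7 \right)} \right)}}{\frac{1}{-98019 + c}} = \frac{2 \left(\left(- \frac{1}{5}\right) \left(-15\right)\right) \frac{1}{-154 - -3}}{\frac{1}{-98019 - 5929}} = \frac{2 \cdot 3 \frac{1}{-154 + 3}}{\frac{1}{-103948}} = \frac{2 \cdot 3 \frac{1}{-151}}{- \frac{1}{103948}} = 2 \cdot 3 \left(- \frac{1}{151}\right) \left(-103948\right) = \left(- \frac{6}{151}\right) \left(-103948\right) = \frac{623688}{151}$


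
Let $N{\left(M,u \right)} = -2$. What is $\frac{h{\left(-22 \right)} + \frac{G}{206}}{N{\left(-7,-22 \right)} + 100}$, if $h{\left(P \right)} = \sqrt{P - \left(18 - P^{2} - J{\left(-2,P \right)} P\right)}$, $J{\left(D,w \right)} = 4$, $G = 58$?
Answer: $\frac{29}{10094} + \frac{\sqrt{89}}{49} \approx 0.1954$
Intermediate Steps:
$h{\left(P \right)} = \sqrt{-18 + P^{2} + 5 P}$ ($h{\left(P \right)} = \sqrt{P - \left(18 - P^{2} - 4 P\right)} = \sqrt{P + \left(-18 + P^{2} + 4 P\right)} = \sqrt{-18 + P^{2} + 5 P}$)
$\frac{h{\left(-22 \right)} + \frac{G}{206}}{N{\left(-7,-22 \right)} + 100} = \frac{\sqrt{-18 + \left(-22\right)^{2} + 5 \left(-22\right)} + \frac{58}{206}}{-2 + 100} = \frac{\sqrt{-18 + 484 - 110} + 58 \cdot \frac{1}{206}}{98} = \left(\sqrt{356} + \frac{29}{103}\right) \frac{1}{98} = \left(2 \sqrt{89} + \frac{29}{103}\right) \frac{1}{98} = \left(\frac{29}{103} + 2 \sqrt{89}\right) \frac{1}{98} = \frac{29}{10094} + \frac{\sqrt{89}}{49}$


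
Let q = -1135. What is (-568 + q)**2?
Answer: 2900209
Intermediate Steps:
(-568 + q)**2 = (-568 - 1135)**2 = (-1703)**2 = 2900209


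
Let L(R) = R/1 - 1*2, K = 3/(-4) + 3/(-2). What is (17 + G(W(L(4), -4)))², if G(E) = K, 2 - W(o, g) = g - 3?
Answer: 3481/16 ≈ 217.56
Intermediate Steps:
K = -9/4 (K = 3*(-¼) + 3*(-½) = -¾ - 3/2 = -9/4 ≈ -2.2500)
L(R) = -2 + R (L(R) = R*1 - 2 = R - 2 = -2 + R)
W(o, g) = 5 - g (W(o, g) = 2 - (g - 3) = 2 - (-3 + g) = 2 + (3 - g) = 5 - g)
G(E) = -9/4
(17 + G(W(L(4), -4)))² = (17 - 9/4)² = (59/4)² = 3481/16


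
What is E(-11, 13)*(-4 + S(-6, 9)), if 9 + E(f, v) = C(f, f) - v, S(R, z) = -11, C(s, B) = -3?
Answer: 375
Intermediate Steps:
E(f, v) = -12 - v (E(f, v) = -9 + (-3 - v) = -12 - v)
E(-11, 13)*(-4 + S(-6, 9)) = (-12 - 1*13)*(-4 - 11) = (-12 - 13)*(-15) = -25*(-15) = 375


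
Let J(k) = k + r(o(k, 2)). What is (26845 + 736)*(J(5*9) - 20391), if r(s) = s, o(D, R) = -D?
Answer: -562404171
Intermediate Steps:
J(k) = 0 (J(k) = k - k = 0)
(26845 + 736)*(J(5*9) - 20391) = (26845 + 736)*(0 - 20391) = 27581*(-20391) = -562404171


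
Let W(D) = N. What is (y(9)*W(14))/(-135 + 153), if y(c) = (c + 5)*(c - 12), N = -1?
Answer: 7/3 ≈ 2.3333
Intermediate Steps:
y(c) = (-12 + c)*(5 + c) (y(c) = (5 + c)*(-12 + c) = (-12 + c)*(5 + c))
W(D) = -1
(y(9)*W(14))/(-135 + 153) = ((-60 + 9**2 - 7*9)*(-1))/(-135 + 153) = ((-60 + 81 - 63)*(-1))/18 = -42*(-1)*(1/18) = 42*(1/18) = 7/3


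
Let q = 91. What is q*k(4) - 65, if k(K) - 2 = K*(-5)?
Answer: -1703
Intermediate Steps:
k(K) = 2 - 5*K (k(K) = 2 + K*(-5) = 2 - 5*K)
q*k(4) - 65 = 91*(2 - 5*4) - 65 = 91*(2 - 20) - 65 = 91*(-18) - 65 = -1638 - 65 = -1703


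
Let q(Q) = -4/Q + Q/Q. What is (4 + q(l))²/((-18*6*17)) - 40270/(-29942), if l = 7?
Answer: 1797038009/1346851044 ≈ 1.3343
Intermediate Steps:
q(Q) = 1 - 4/Q (q(Q) = -4/Q + 1 = 1 - 4/Q)
(4 + q(l))²/((-18*6*17)) - 40270/(-29942) = (4 + (-4 + 7)/7)²/((-18*6*17)) - 40270/(-29942) = (4 + (⅐)*3)²/((-108*17)) - 40270*(-1/29942) = (4 + 3/7)²/(-1836) + 20135/14971 = (31/7)²*(-1/1836) + 20135/14971 = (961/49)*(-1/1836) + 20135/14971 = -961/89964 + 20135/14971 = 1797038009/1346851044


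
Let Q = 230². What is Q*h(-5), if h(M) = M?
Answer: -264500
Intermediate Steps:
Q = 52900
Q*h(-5) = 52900*(-5) = -264500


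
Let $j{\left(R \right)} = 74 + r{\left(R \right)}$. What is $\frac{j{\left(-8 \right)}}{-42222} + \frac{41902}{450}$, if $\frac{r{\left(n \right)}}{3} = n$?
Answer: $\frac{147430312}{1583325} \approx 93.114$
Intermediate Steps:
$r{\left(n \right)} = 3 n$
$j{\left(R \right)} = 74 + 3 R$
$\frac{j{\left(-8 \right)}}{-42222} + \frac{41902}{450} = \frac{74 + 3 \left(-8\right)}{-42222} + \frac{41902}{450} = \left(74 - 24\right) \left(- \frac{1}{42222}\right) + 41902 \cdot \frac{1}{450} = 50 \left(- \frac{1}{42222}\right) + \frac{20951}{225} = - \frac{25}{21111} + \frac{20951}{225} = \frac{147430312}{1583325}$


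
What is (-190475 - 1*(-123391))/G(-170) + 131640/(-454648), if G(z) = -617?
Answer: 3802298069/35064727 ≈ 108.44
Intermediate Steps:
(-190475 - 1*(-123391))/G(-170) + 131640/(-454648) = (-190475 - 1*(-123391))/(-617) + 131640/(-454648) = (-190475 + 123391)*(-1/617) + 131640*(-1/454648) = -67084*(-1/617) - 16455/56831 = 67084/617 - 16455/56831 = 3802298069/35064727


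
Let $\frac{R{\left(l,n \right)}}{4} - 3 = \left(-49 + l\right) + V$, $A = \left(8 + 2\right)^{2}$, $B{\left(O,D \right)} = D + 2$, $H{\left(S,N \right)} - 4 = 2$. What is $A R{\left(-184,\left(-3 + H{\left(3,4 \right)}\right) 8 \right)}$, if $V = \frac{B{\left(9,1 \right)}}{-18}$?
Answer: $- \frac{276200}{3} \approx -92067.0$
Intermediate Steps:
$H{\left(S,N \right)} = 6$ ($H{\left(S,N \right)} = 4 + 2 = 6$)
$B{\left(O,D \right)} = 2 + D$
$A = 100$ ($A = 10^{2} = 100$)
$V = - \frac{1}{6}$ ($V = \frac{2 + 1}{-18} = 3 \left(- \frac{1}{18}\right) = - \frac{1}{6} \approx -0.16667$)
$R{\left(l,n \right)} = - \frac{554}{3} + 4 l$ ($R{\left(l,n \right)} = 12 + 4 \left(\left(-49 + l\right) - \frac{1}{6}\right) = 12 + 4 \left(- \frac{295}{6} + l\right) = 12 + \left(- \frac{590}{3} + 4 l\right) = - \frac{554}{3} + 4 l$)
$A R{\left(-184,\left(-3 + H{\left(3,4 \right)}\right) 8 \right)} = 100 \left(- \frac{554}{3} + 4 \left(-184\right)\right) = 100 \left(- \frac{554}{3} - 736\right) = 100 \left(- \frac{2762}{3}\right) = - \frac{276200}{3}$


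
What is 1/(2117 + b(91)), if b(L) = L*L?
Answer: 1/10398 ≈ 9.6172e-5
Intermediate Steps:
b(L) = L**2
1/(2117 + b(91)) = 1/(2117 + 91**2) = 1/(2117 + 8281) = 1/10398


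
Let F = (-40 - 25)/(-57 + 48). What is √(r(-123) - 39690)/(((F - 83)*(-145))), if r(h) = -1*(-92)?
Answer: 9*I*√39598/98890 ≈ 0.01811*I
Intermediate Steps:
F = 65/9 (F = -65/(-9) = -65*(-⅑) = 65/9 ≈ 7.2222)
r(h) = 92
√(r(-123) - 39690)/(((F - 83)*(-145))) = √(92 - 39690)/(((65/9 - 83)*(-145))) = √(-39598)/((-682/9*(-145))) = (I*√39598)/(98890/9) = (I*√39598)*(9/98890) = 9*I*√39598/98890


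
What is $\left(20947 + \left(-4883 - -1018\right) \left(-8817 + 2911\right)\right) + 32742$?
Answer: $22880379$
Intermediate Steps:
$\left(20947 + \left(-4883 - -1018\right) \left(-8817 + 2911\right)\right) + 32742 = \left(20947 + \left(-4883 + \left(-5727 + 6745\right)\right) \left(-5906\right)\right) + 32742 = \left(20947 + \left(-4883 + 1018\right) \left(-5906\right)\right) + 32742 = \left(20947 - -22826690\right) + 32742 = \left(20947 + 22826690\right) + 32742 = 22847637 + 32742 = 22880379$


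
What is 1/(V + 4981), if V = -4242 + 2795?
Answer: 1/3534 ≈ 0.00028297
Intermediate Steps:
V = -1447
1/(V + 4981) = 1/(-1447 + 4981) = 1/3534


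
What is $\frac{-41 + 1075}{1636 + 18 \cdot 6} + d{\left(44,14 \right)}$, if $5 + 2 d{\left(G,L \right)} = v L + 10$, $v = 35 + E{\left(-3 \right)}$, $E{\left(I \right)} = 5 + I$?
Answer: $\frac{228545}{872} \approx 262.09$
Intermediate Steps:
$v = 37$ ($v = 35 + \left(5 - 3\right) = 35 + 2 = 37$)
$d{\left(G,L \right)} = \frac{5}{2} + \frac{37 L}{2}$ ($d{\left(G,L \right)} = - \frac{5}{2} + \frac{37 L + 10}{2} = - \frac{5}{2} + \frac{10 + 37 L}{2} = - \frac{5}{2} + \left(5 + \frac{37 L}{2}\right) = \frac{5}{2} + \frac{37 L}{2}$)
$\frac{-41 + 1075}{1636 + 18 \cdot 6} + d{\left(44,14 \right)} = \frac{-41 + 1075}{1636 + 18 \cdot 6} + \left(\frac{5}{2} + \frac{37}{2} \cdot 14\right) = \frac{1034}{1636 + 108} + \left(\frac{5}{2} + 259\right) = \frac{1034}{1744} + \frac{523}{2} = 1034 \cdot \frac{1}{1744} + \frac{523}{2} = \frac{517}{872} + \frac{523}{2} = \frac{228545}{872}$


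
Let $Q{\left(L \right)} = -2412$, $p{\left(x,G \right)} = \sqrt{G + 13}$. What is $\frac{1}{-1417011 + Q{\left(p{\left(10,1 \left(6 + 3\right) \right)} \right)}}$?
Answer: $- \frac{1}{1419423} \approx -7.0451 \cdot 10^{-7}$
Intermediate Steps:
$p{\left(x,G \right)} = \sqrt{13 + G}$
$\frac{1}{-1417011 + Q{\left(p{\left(10,1 \left(6 + 3\right) \right)} \right)}} = \frac{1}{-1417011 - 2412} = \frac{1}{-1419423} = - \frac{1}{1419423}$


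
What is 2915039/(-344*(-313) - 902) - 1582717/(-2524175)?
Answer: 1505411052383/53901232950 ≈ 27.929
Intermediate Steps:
2915039/(-344*(-313) - 902) - 1582717/(-2524175) = 2915039/(107672 - 902) - 1582717*(-1/2524175) = 2915039/106770 + 1582717/2524175 = 1505411052383/53901232950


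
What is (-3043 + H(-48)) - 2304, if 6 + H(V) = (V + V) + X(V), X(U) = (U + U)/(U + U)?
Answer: -5448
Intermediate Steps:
X(U) = 1 (X(U) = (2*U)/((2*U)) = (2*U)*(1/(2*U)) = 1)
H(V) = -5 + 2*V (H(V) = -6 + ((V + V) + 1) = -6 + (2*V + 1) = -6 + (1 + 2*V) = -5 + 2*V)
(-3043 + H(-48)) - 2304 = (-3043 + (-5 + 2*(-48))) - 2304 = (-3043 + (-5 - 96)) - 2304 = (-3043 - 101) - 2304 = -3144 - 2304 = -5448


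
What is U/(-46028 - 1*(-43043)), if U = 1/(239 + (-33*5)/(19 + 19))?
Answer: -38/26617245 ≈ -1.4276e-6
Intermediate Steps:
U = 38/8917 (U = 1/(239 - 165/38) = 1/(8917/38) = 38/8917 ≈ 0.0042615)
U/(-46028 - 1*(-43043)) = 38/(8917*(-46028 - 1*(-43043))) = 38/(8917*(-46028 + 43043)) = (38/8917)/(-2985) = (38/8917)*(-1/2985) = -38/26617245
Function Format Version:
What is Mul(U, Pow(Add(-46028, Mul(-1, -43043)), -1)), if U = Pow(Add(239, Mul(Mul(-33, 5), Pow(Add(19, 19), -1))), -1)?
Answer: Rational(-38, 26617245) ≈ -1.4276e-6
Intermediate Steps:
U = Rational(38, 8917) (U = Pow(Add(239, Mul(-165, Pow(38, -1))), -1) = Pow(Add(239, Mul(-165, Rational(1, 38))), -1) = Pow(Add(239, Rational(-165, 38)), -1) = Pow(Rational(8917, 38), -1) = Rational(38, 8917) ≈ 0.0042615)
Mul(U, Pow(Add(-46028, Mul(-1, -43043)), -1)) = Mul(Rational(38, 8917), Pow(Add(-46028, Mul(-1, -43043)), -1)) = Mul(Rational(38, 8917), Pow(Add(-46028, 43043), -1)) = Mul(Rational(38, 8917), Pow(-2985, -1)) = Mul(Rational(38, 8917), Rational(-1, 2985)) = Rational(-38, 26617245)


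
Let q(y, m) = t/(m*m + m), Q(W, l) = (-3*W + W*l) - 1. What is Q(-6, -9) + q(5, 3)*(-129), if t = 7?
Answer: -17/4 ≈ -4.2500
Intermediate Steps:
Q(W, l) = -1 - 3*W + W*l
q(y, m) = 7/(m + m²) (q(y, m) = 7/(m*m + m) = 7/(m² + m) = 7/(m + m²))
Q(-6, -9) + q(5, 3)*(-129) = (-1 - 3*(-6) - 6*(-9)) + (7/(3*(1 + 3)))*(-129) = (-1 + 18 + 54) + (7*(⅓)/4)*(-129) = 71 + (7*(⅓)*(¼))*(-129) = 71 + (7/12)*(-129) = 71 - 301/4 = -17/4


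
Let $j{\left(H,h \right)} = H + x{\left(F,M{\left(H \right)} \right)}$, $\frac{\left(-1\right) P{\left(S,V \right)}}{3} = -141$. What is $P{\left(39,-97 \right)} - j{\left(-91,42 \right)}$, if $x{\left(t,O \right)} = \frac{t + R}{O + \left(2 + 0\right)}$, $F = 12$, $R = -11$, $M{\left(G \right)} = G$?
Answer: $\frac{45747}{89} \approx 514.01$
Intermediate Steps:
$P{\left(S,V \right)} = 423$ ($P{\left(S,V \right)} = \left(-3\right) \left(-141\right) = 423$)
$x{\left(t,O \right)} = \frac{-11 + t}{2 + O}$ ($x{\left(t,O \right)} = \frac{t - 11}{O + \left(2 + 0\right)} = \frac{-11 + t}{O + 2} = \frac{-11 + t}{2 + O}$)
$j{\left(H,h \right)} = H + \frac{1}{2 + H}$ ($j{\left(H,h \right)} = H + \frac{-11 + 12}{2 + H} = H + \frac{1}{2 + H} 1 = H + \frac{1}{2 + H}$)
$P{\left(39,-97 \right)} - j{\left(-91,42 \right)} = 423 - \frac{1 - 91 \left(2 - 91\right)}{2 - 91} = 423 - \frac{1 - -8099}{-89} = 423 - - \frac{1 + 8099}{89} = 423 - \left(- \frac{1}{89}\right) 8100 = 423 - - \frac{8100}{89} = 423 + \frac{8100}{89} = \frac{45747}{89}$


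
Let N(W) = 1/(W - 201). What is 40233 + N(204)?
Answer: 120700/3 ≈ 40233.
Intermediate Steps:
N(W) = 1/(-201 + W)
40233 + N(204) = 40233 + 1/(-201 + 204) = 40233 + 1/3 = 40233 + ⅓ = 120700/3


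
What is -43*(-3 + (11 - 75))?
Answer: 2881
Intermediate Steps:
-43*(-3 + (11 - 75)) = -43*(-3 - 64) = -43*(-67) = 2881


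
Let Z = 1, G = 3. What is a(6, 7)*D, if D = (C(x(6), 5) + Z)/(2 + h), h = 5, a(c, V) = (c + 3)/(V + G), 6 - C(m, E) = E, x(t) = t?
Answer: 9/35 ≈ 0.25714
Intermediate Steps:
C(m, E) = 6 - E
a(c, V) = (3 + c)/(3 + V) (a(c, V) = (c + 3)/(V + 3) = (3 + c)/(3 + V))
D = 2/7 (D = ((6 - 1*5) + 1)/(2 + 5) = ((6 - 5) + 1)/7 = (1 + 1)*(⅐) = 2*(⅐) = 2/7 ≈ 0.28571)
a(6, 7)*D = ((3 + 6)/(3 + 7))*(2/7) = (9/10)*(2/7) = 9/35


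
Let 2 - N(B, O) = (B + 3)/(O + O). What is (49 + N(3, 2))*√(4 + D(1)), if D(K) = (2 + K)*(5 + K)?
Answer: 99*√22/2 ≈ 232.18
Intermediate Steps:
N(B, O) = 2 - (3 + B)/(2*O) (N(B, O) = 2 - (B + 3)/(O + O) = 2 - (3 + B)/(2*O))
(49 + N(3, 2))*√(4 + D(1)) = (49 + (½)*(-3 - 1*3 + 4*2)/2)*√(4 + (10 + 1² + 7*1)) = (49 + (½)*(½)*(-3 - 3 + 8))*√(4 + (10 + 1 + 7)) = (49 + (½)*(½)*2)*√(4 + 18) = (49 + ½)*√22 = 99*√22/2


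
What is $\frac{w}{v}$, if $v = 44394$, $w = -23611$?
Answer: $- \frac{3373}{6342} \approx -0.53185$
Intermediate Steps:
$\frac{w}{v} = - \frac{23611}{44394} = \left(-23611\right) \frac{1}{44394} = - \frac{3373}{6342}$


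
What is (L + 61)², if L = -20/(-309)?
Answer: 356039161/95481 ≈ 3728.9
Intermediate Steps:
L = 20/309 (L = -20*(-1/309) = 20/309 ≈ 0.064725)
(L + 61)² = (20/309 + 61)² = (18869/309)² = 356039161/95481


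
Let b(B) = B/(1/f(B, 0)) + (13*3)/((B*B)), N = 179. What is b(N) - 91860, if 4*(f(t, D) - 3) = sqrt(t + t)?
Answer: -2926080204/32041 + 179*sqrt(358)/4 ≈ -90476.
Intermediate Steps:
f(t, D) = 3 + sqrt(2)*sqrt(t)/4 (f(t, D) = 3 + sqrt(t + t)/4 = 3 + sqrt(2*t)/4 = 3 + (sqrt(2)*sqrt(t))/4 = 3 + sqrt(2)*sqrt(t)/4)
b(B) = 39/B**2 + B*(3 + sqrt(2)*sqrt(B)/4) (b(B) = B/(1/(3 + sqrt(2)*sqrt(B)/4)) + (13*3)/((B*B)) = B*(3 + sqrt(2)*sqrt(B)/4) + 39/(B**2) = B*(3 + sqrt(2)*sqrt(B)/4) + 39/B**2 = 39/B**2 + B*(3 + sqrt(2)*sqrt(B)/4))
b(N) - 91860 = (3*179 + 39/179**2 + sqrt(2)*179**(3/2)/4) - 91860 = (537 + 39*(1/32041) + sqrt(2)*(179*sqrt(179))/4) - 91860 = (537 + 39/32041 + 179*sqrt(358)/4) - 91860 = (17206056/32041 + 179*sqrt(358)/4) - 91860 = -2926080204/32041 + 179*sqrt(358)/4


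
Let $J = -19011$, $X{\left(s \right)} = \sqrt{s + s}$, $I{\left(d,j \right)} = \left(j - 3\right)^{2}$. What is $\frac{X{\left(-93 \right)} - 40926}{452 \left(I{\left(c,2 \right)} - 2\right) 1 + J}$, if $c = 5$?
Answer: $\frac{40926}{19463} - \frac{i \sqrt{186}}{19463} \approx 2.1028 - 0.00070072 i$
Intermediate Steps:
$I{\left(d,j \right)} = \left(-3 + j\right)^{2}$
$X{\left(s \right)} = \sqrt{2} \sqrt{s}$ ($X{\left(s \right)} = \sqrt{2 s} = \sqrt{2} \sqrt{s}$)
$\frac{X{\left(-93 \right)} - 40926}{452 \left(I{\left(c,2 \right)} - 2\right) 1 + J} = \frac{\sqrt{2} \sqrt{-93} - 40926}{452 \left(\left(-3 + 2\right)^{2} - 2\right) 1 - 19011} = \frac{\sqrt{2} i \sqrt{93} - 40926}{452 \left(\left(-1\right)^{2} - 2\right) 1 - 19011} = \frac{i \sqrt{186} - 40926}{452 \left(1 - 2\right) 1 - 19011} = \frac{-40926 + i \sqrt{186}}{452 \left(\left(-1\right) 1\right) - 19011} = \frac{-40926 + i \sqrt{186}}{452 \left(-1\right) - 19011} = \frac{-40926 + i \sqrt{186}}{-452 - 19011} = \frac{-40926 + i \sqrt{186}}{-19463} = \left(-40926 + i \sqrt{186}\right) \left(- \frac{1}{19463}\right) = \frac{40926}{19463} - \frac{i \sqrt{186}}{19463}$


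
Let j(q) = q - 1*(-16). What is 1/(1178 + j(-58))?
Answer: 1/1136 ≈ 0.00088028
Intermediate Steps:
j(q) = 16 + q (j(q) = q + 16 = 16 + q)
1/(1178 + j(-58)) = 1/(1178 + (16 - 58)) = 1/(1178 - 42) = 1/1136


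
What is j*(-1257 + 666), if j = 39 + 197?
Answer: -139476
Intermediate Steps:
j = 236
j*(-1257 + 666) = 236*(-1257 + 666) = 236*(-591) = -139476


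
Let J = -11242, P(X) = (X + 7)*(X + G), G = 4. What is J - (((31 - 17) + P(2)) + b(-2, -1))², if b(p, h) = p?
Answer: -15598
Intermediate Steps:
P(X) = (4 + X)*(7 + X) (P(X) = (X + 7)*(X + 4) = (7 + X)*(4 + X) = (4 + X)*(7 + X))
J - (((31 - 17) + P(2)) + b(-2, -1))² = -11242 - (((31 - 17) + (28 + 2² + 11*2)) - 2)² = -11242 - ((14 + (28 + 4 + 22)) - 2)² = -11242 - ((14 + 54) - 2)² = -11242 - (68 - 2)² = -11242 - 1*66² = -11242 - 1*4356 = -11242 - 4356 = -15598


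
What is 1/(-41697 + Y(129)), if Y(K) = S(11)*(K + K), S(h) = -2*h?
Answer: -1/47373 ≈ -2.1109e-5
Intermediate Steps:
Y(K) = -44*K (Y(K) = (-2*11)*(K + K) = -44*K)
1/(-41697 + Y(129)) = 1/(-41697 - 44*129) = 1/(-41697 - 5676) = 1/(-47373) = -1/47373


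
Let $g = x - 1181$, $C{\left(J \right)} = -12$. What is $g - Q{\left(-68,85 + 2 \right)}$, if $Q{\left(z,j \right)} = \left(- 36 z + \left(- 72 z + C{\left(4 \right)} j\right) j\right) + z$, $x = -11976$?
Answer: $-350661$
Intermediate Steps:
$g = -13157$ ($g = -11976 - 1181 = -13157$)
$Q{\left(z,j \right)} = - 35 z + j \left(- 72 z - 12 j\right)$ ($Q{\left(z,j \right)} = \left(- 36 z + \left(- 72 z - 12 j\right) j\right) + z = \left(- 36 z + j \left(- 72 z - 12 j\right)\right) + z = - 35 z + j \left(- 72 z - 12 j\right)$)
$g - Q{\left(-68,85 + 2 \right)} = -13157 - \left(\left(-35\right) \left(-68\right) - 12 \left(85 + 2\right)^{2} - 72 \left(85 + 2\right) \left(-68\right)\right) = -13157 - \left(2380 - 12 \cdot 87^{2} - 6264 \left(-68\right)\right) = -13157 - \left(2380 - 90828 + 425952\right) = -13157 - 337504 = -350661$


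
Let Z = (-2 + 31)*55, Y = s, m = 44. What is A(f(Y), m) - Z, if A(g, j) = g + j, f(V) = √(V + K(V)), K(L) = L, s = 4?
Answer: -1551 + 2*√2 ≈ -1548.2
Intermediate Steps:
Y = 4
f(V) = √2*√V (f(V) = √(V + V) = √(2*V) = √2*√V)
Z = 1595 (Z = 29*55 = 1595)
A(f(Y), m) - Z = (√2*√4 + 44) - 1*1595 = (√2*2 + 44) - 1595 = (2*√2 + 44) - 1595 = (44 + 2*√2) - 1595 = -1551 + 2*√2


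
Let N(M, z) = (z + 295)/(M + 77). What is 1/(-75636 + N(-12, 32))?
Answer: -65/4916013 ≈ -1.3222e-5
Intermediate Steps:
N(M, z) = (295 + z)/(77 + M)
1/(-75636 + N(-12, 32)) = 1/(-75636 + (295 + 32)/(77 - 12)) = 1/(-75636 + 327/65) = 1/(-4916013/65) = -65/4916013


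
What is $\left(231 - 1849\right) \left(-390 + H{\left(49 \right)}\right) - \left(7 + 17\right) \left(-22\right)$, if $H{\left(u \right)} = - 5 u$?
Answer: $1027958$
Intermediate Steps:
$\left(231 - 1849\right) \left(-390 + H{\left(49 \right)}\right) - \left(7 + 17\right) \left(-22\right) = \left(231 - 1849\right) \left(-390 - 245\right) - \left(7 + 17\right) \left(-22\right) = - 1618 \left(-390 - 245\right) - 24 \left(-22\right) = \left(-1618\right) \left(-635\right) - -528 = 1027430 + 528 = 1027958$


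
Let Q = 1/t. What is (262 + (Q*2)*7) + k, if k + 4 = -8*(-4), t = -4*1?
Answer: 573/2 ≈ 286.50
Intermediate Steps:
t = -4
Q = -¼ (Q = 1/(-4) = -¼ ≈ -0.25000)
k = 28 (k = -4 - 8*(-4) = -4 + 32 = 28)
(262 + (Q*2)*7) + k = (262 - ¼*2*7) + 28 = (262 - ½*7) + 28 = (262 - 7/2) + 28 = 517/2 + 28 = 573/2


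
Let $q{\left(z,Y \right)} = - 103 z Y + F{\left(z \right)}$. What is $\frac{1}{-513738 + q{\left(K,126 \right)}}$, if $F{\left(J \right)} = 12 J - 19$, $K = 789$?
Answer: $- \frac{1}{10743931} \approx -9.3076 \cdot 10^{-8}$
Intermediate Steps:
$F{\left(J \right)} = -19 + 12 J$
$q{\left(z,Y \right)} = -19 + 12 z - 103 Y z$ ($q{\left(z,Y \right)} = - 103 z Y + \left(-19 + 12 z\right) = - 103 Y z + \left(-19 + 12 z\right) = -19 + 12 z - 103 Y z$)
$\frac{1}{-513738 + q{\left(K,126 \right)}} = \frac{1}{-513738 - \left(-9449 + 10239642\right)} = \frac{1}{-513738 - 10230193} = \frac{1}{-10743931} = - \frac{1}{10743931}$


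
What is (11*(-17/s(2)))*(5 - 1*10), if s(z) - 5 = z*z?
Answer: 935/9 ≈ 103.89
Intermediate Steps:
s(z) = 5 + z² (s(z) = 5 + z*z = 5 + z²)
(11*(-17/s(2)))*(5 - 1*10) = (11*(-17/(5 + 2²)))*(5 - 1*10) = (11*(-17/(5 + 4)))*(5 - 10) = (11*(-17/9))*(-5) = -187/9*(-5) = 935/9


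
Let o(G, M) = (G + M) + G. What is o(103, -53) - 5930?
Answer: -5777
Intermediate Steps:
o(G, M) = M + 2*G
o(103, -53) - 5930 = (-53 + 2*103) - 5930 = (-53 + 206) - 5930 = 153 - 5930 = -5777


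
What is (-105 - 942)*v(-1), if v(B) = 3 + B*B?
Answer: -4188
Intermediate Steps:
v(B) = 3 + B**2
(-105 - 942)*v(-1) = (-105 - 942)*(3 + (-1)**2) = -1047*(3 + 1) = -1047*4 = -4188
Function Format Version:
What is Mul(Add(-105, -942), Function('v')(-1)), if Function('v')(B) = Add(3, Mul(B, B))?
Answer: -4188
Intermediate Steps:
Function('v')(B) = Add(3, Pow(B, 2))
Mul(Add(-105, -942), Function('v')(-1)) = Mul(Add(-105, -942), Add(3, Pow(-1, 2))) = Mul(-1047, Add(3, 1)) = Mul(-1047, 4) = -4188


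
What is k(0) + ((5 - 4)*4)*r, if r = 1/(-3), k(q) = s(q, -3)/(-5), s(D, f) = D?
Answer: -4/3 ≈ -1.3333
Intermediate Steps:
k(q) = -q/5 (k(q) = q/(-5) = q*(-⅕) = -q/5)
r = -⅓ ≈ -0.33333
k(0) + ((5 - 4)*4)*r = -⅕*0 + ((5 - 4)*4)*(-⅓) = 0 + (1*4)*(-⅓) = 0 + 4*(-⅓) = 0 - 4/3 = -4/3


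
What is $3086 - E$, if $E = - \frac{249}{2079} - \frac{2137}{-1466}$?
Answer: $\frac{3133825405}{1015938} \approx 3084.7$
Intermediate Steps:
$E = \frac{1359263}{1015938}$ ($E = \left(-249\right) \frac{1}{2079} - - \frac{2137}{1466} = - \frac{83}{693} + \frac{2137}{1466} = \frac{1359263}{1015938} \approx 1.3379$)
$3086 - E = 3086 - \frac{1359263}{1015938} = \frac{3133825405}{1015938}$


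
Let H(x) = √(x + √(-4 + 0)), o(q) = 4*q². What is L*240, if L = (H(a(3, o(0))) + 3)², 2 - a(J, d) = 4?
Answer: 240*(3 + √2*√(-1 + I))² ≈ 2606.8 + 2717.4*I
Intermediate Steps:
a(J, d) = -2 (a(J, d) = 2 - 1*4 = 2 - 4 = -2)
H(x) = √(x + 2*I) (H(x) = √(x + √(-4)) = √(x + 2*I))
L = (3 + √(-2 + 2*I))² (L = (√(-2 + 2*I) + 3)² = (3 + √(-2 + 2*I))² ≈ 10.862 + 11.323*I)
L*240 = (3 + √2*√(-1 + I))²*240 = 240*(3 + √2*√(-1 + I))²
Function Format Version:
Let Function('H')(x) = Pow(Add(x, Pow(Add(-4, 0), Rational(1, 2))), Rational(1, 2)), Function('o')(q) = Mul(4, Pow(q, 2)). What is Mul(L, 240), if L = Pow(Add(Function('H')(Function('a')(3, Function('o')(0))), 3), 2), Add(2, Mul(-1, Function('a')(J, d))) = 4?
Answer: Mul(240, Pow(Add(3, Mul(Pow(2, Rational(1, 2)), Pow(Add(-1, I), Rational(1, 2)))), 2)) ≈ Add(2606.8, Mul(2717.4, I))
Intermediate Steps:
Function('a')(J, d) = -2 (Function('a')(J, d) = Add(2, Mul(-1, 4)) = Add(2, -4) = -2)
Function('H')(x) = Pow(Add(x, Mul(2, I)), Rational(1, 2)) (Function('H')(x) = Pow(Add(x, Pow(-4, Rational(1, 2))), Rational(1, 2)) = Pow(Add(x, Mul(2, I)), Rational(1, 2)))
L = Pow(Add(3, Pow(Add(-2, Mul(2, I)), Rational(1, 2))), 2) (L = Pow(Add(Pow(Add(-2, Mul(2, I)), Rational(1, 2)), 3), 2) = Pow(Add(3, Pow(Add(-2, Mul(2, I)), Rational(1, 2))), 2) ≈ Add(10.862, Mul(11.323, I)))
Mul(L, 240) = Mul(Pow(Add(3, Mul(Pow(2, Rational(1, 2)), Pow(Add(-1, I), Rational(1, 2)))), 2), 240) = Mul(240, Pow(Add(3, Mul(Pow(2, Rational(1, 2)), Pow(Add(-1, I), Rational(1, 2)))), 2))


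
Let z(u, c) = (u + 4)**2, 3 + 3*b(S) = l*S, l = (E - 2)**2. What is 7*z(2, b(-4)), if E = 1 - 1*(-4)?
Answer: 252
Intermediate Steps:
E = 5 (E = 1 + 4 = 5)
l = 9 (l = (5 - 2)**2 = 3**2 = 9)
b(S) = -1 + 3*S (b(S) = -1 + (9*S)/3 = -1 + 3*S)
z(u, c) = (4 + u)**2
7*z(2, b(-4)) = 7*(4 + 2)**2 = 7*6**2 = 7*36 = 252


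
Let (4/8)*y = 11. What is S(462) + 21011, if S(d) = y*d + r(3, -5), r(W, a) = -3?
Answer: 31172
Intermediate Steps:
y = 22 (y = 2*11 = 22)
S(d) = -3 + 22*d (S(d) = 22*d - 3 = -3 + 22*d)
S(462) + 21011 = (-3 + 22*462) + 21011 = (-3 + 10164) + 21011 = 10161 + 21011 = 31172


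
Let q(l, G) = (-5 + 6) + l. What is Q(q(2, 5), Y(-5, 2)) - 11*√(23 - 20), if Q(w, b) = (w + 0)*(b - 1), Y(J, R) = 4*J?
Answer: -63 - 11*√3 ≈ -82.053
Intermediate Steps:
q(l, G) = 1 + l
Q(w, b) = w*(-1 + b)
Q(q(2, 5), Y(-5, 2)) - 11*√(23 - 20) = (1 + 2)*(-1 + 4*(-5)) - 11*√(23 - 20) = 3*(-1 - 20) - 11*√3 = 3*(-21) - 11*√3 = -63 - 11*√3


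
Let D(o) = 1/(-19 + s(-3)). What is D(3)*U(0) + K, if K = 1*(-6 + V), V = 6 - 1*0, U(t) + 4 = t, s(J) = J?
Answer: 2/11 ≈ 0.18182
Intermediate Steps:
U(t) = -4 + t
V = 6 (V = 6 + 0 = 6)
K = 0 (K = 1*(-6 + 6) = 1*0 = 0)
D(o) = -1/22 (D(o) = 1/(-19 - 3) = 1/(-22) = -1/22)
D(3)*U(0) + K = -(-4 + 0)/22 + 0 = -1/22*(-4) + 0 = 2/11 + 0 = 2/11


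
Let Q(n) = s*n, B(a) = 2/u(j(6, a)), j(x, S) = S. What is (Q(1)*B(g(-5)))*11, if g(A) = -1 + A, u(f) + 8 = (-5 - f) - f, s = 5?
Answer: -110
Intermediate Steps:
u(f) = -13 - 2*f (u(f) = -8 + ((-5 - f) - f) = -8 + (-5 - 2*f) = -13 - 2*f)
B(a) = 2/(-13 - 2*a)
Q(n) = 5*n
(Q(1)*B(g(-5)))*11 = ((5*1)*(-2/(13 + 2*(-1 - 5))))*11 = (5*(-2/(13 + 2*(-6))))*11 = (5*(-2/(13 - 12)))*11 = (5*(-2/1))*11 = (5*(-2*1))*11 = (5*(-2))*11 = -10*11 = -110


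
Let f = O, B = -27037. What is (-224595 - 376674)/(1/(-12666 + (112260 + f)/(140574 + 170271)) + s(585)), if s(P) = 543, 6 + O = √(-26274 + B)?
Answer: -562299949733014613929119401/507807367932361901049632 - 20766829145*I*√53311/507807367932361901049632 ≈ -1107.3 - 9.4423e-12*I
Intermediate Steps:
O = -6 + I*√53311 (O = -6 + √(-26274 - 27037) = -6 + √(-53311) = -6 + I*√53311 ≈ -6.0 + 230.89*I)
f = -6 + I*√53311 ≈ -6.0 + 230.89*I
(-224595 - 376674)/(1/(-12666 + (112260 + f)/(140574 + 170271)) + s(585)) = (-224595 - 376674)/(1/(-12666 + (112260 + (-6 + I*√53311))/(140574 + 170271)) + 543) = -601269/(1/(-12666 + (112254 + I*√53311)/310845) + 543) = -601269/(1/(-12666 + (112254 + I*√53311)*(1/310845)) + 543) = -601269/(1/(-12666 + (706/1955 + I*√53311/310845)) + 543) = -601269/(1/(-24761324/1955 + I*√53311/310845) + 543) = -601269/(543 + 1/(-24761324/1955 + I*√53311/310845))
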